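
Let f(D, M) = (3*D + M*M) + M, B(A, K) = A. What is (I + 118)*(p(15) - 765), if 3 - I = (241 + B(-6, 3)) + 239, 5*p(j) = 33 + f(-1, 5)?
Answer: 265809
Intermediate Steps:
f(D, M) = M + M**2 + 3*D (f(D, M) = (3*D + M**2) + M = (M**2 + 3*D) + M = M + M**2 + 3*D)
p(j) = 12 (p(j) = (33 + (5 + 5**2 + 3*(-1)))/5 = (33 + (5 + 25 - 3))/5 = (33 + 27)/5 = (1/5)*60 = 12)
I = -471 (I = 3 - ((241 - 6) + 239) = 3 - (235 + 239) = 3 - 1*474 = 3 - 474 = -471)
(I + 118)*(p(15) - 765) = (-471 + 118)*(12 - 765) = -353*(-753) = 265809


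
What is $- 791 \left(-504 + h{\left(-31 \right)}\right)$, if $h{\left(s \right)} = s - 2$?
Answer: $424767$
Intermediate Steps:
$h{\left(s \right)} = -2 + s$ ($h{\left(s \right)} = s - 2 = -2 + s$)
$- 791 \left(-504 + h{\left(-31 \right)}\right) = - 791 \left(-504 - 33\right) = \left(-791\right) \left(-537\right) = 424767$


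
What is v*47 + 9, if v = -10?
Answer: -461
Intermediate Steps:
v*47 + 9 = -10*47 + 9 = -470 + 9 = -461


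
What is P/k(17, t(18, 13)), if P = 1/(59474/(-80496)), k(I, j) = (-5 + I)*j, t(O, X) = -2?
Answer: 1677/29737 ≈ 0.056394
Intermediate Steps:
k(I, j) = j*(-5 + I)
P = -40248/29737 (P = 1/(59474*(-1/80496)) = 1/(-29737/40248) = -40248/29737 ≈ -1.3535)
P/k(17, t(18, 13)) = -40248*(-1/(2*(-5 + 17)))/29737 = -40248/(29737*((-2*12))) = -40248/29737/(-24) = -40248/29737*(-1/24) = 1677/29737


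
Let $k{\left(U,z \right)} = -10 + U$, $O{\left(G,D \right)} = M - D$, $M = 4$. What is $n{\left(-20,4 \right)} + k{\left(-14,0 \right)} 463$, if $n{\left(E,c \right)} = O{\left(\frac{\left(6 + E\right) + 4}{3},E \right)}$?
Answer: $-11088$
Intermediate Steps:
$O{\left(G,D \right)} = 4 - D$
$n{\left(E,c \right)} = 4 - E$
$n{\left(-20,4 \right)} + k{\left(-14,0 \right)} 463 = \left(4 - -20\right) + \left(-10 - 14\right) 463 = \left(4 + 20\right) - 11112 = 24 - 11112 = -11088$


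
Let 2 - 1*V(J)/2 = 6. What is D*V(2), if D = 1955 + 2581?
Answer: -36288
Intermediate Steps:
D = 4536
V(J) = -8 (V(J) = 4 - 2*6 = 4 - 12 = -8)
D*V(2) = 4536*(-8) = -36288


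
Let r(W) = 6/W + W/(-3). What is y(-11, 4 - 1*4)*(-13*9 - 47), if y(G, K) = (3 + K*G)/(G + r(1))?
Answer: 369/4 ≈ 92.250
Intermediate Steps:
r(W) = 6/W - W/3 (r(W) = 6/W + W*(-1/3) = 6/W - W/3)
y(G, K) = (3 + G*K)/(17/3 + G) (y(G, K) = (3 + K*G)/(G + (6/1 - 1/3*1)) = (3 + G*K)/(G + (6*1 - 1/3)) = (3 + G*K)/(G + (6 - 1/3)) = (3 + G*K)/(G + 17/3) = (3 + G*K)/(17/3 + G))
y(-11, 4 - 1*4)*(-13*9 - 47) = (3*(3 - 11*(4 - 1*4))/(17 + 3*(-11)))*(-13*9 - 47) = (3*(3 - 11*(4 - 4))/(17 - 33))*(-117 - 47) = (3*(3 - 11*0)/(-16))*(-164) = (3*(-1/16)*(3 + 0))*(-164) = (3*(-1/16)*3)*(-164) = -9/16*(-164) = 369/4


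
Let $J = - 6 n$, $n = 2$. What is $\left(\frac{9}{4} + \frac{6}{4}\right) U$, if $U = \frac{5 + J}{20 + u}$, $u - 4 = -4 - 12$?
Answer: $- \frac{105}{32} \approx -3.2813$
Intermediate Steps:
$u = -12$ ($u = 4 - 16 = -12$)
$J = -12$ ($J = \left(-6\right) 2 = -12$)
$U = - \frac{7}{8}$ ($U = \frac{5 - 12}{20 - 12} = - \frac{7}{8} \approx -0.875$)
$\left(\frac{9}{4} + \frac{6}{4}\right) U = \left(\frac{9}{4} + \frac{6}{4}\right) \left(- \frac{7}{8}\right) = \left(9 \cdot \frac{1}{4} + 6 \cdot \frac{1}{4}\right) \left(- \frac{7}{8}\right) = \left(\frac{9}{4} + \frac{3}{2}\right) \left(- \frac{7}{8}\right) = \frac{15}{4} \left(- \frac{7}{8}\right) = - \frac{105}{32}$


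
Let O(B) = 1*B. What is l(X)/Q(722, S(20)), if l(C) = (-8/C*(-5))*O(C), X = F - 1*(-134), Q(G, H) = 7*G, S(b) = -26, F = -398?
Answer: 20/2527 ≈ 0.0079145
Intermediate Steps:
O(B) = B
X = -264 (X = -398 - 1*(-134) = -398 + 134 = -264)
l(C) = 40 (l(C) = (-8/C*(-5))*C = (40/C)*C = 40)
l(X)/Q(722, S(20)) = 40/((7*722)) = 40/5054 = 40*(1/5054) = 20/2527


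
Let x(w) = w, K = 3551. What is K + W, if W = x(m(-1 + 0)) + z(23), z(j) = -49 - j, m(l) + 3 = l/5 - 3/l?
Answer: 17394/5 ≈ 3478.8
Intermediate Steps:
m(l) = -3 - 3/l + l/5 (m(l) = -3 + (l/5 - 3/l) = -3 + (-3/l + l/5) = -3 - 3/l + l/5)
W = -361/5 (W = (-3 - 3/(-1 + 0) + (-1 + 0)/5) + (-49 - 1*23) = (-3 - 3/(-1) + (1/5)*(-1)) + (-49 - 23) = (-3 - 3*(-1) - 1/5) - 72 = (-3 + 3 - 1/5) - 72 = -1/5 - 72 = -361/5 ≈ -72.200)
K + W = 3551 - 361/5 = 17394/5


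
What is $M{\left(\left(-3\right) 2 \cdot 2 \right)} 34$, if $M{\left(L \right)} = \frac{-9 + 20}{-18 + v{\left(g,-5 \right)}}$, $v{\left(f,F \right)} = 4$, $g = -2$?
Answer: $- \frac{187}{7} \approx -26.714$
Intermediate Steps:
$M{\left(L \right)} = - \frac{11}{14}$ ($M{\left(L \right)} = \frac{-9 + 20}{-18 + 4} = \frac{11}{-14} = 11 \left(- \frac{1}{14}\right) = - \frac{11}{14}$)
$M{\left(\left(-3\right) 2 \cdot 2 \right)} 34 = \left(- \frac{11}{14}\right) 34 = - \frac{187}{7}$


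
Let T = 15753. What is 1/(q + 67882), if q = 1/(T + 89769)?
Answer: 105522/7163044405 ≈ 1.4731e-5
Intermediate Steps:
q = 1/105522 (q = 1/(15753 + 89769) = 1/105522 ≈ 9.4767e-6)
1/(q + 67882) = 1/(1/105522 + 67882) = 1/(7163044405/105522) = 105522/7163044405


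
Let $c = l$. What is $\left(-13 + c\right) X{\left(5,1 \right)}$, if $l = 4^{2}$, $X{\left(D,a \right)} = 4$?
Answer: $12$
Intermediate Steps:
$l = 16$
$c = 16$
$\left(-13 + c\right) X{\left(5,1 \right)} = \left(-13 + 16\right) 4 = 3 \cdot 4 = 12$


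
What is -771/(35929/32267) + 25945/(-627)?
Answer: -870031276/1185657 ≈ -733.80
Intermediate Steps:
-771/(35929/32267) + 25945/(-627) = -771/(35929*(1/32267)) + 25945*(-1/627) = -771/35929/32267 - 25945/627 = -771*32267/35929 - 25945/627 = -24877857/35929 - 25945/627 = -870031276/1185657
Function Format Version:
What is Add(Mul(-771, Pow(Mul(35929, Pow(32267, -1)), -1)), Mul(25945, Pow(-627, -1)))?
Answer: Rational(-870031276, 1185657) ≈ -733.80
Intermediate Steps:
Add(Mul(-771, Pow(Mul(35929, Pow(32267, -1)), -1)), Mul(25945, Pow(-627, -1))) = Add(Mul(-771, Pow(Mul(35929, Rational(1, 32267)), -1)), Mul(25945, Rational(-1, 627))) = Add(Mul(-771, Pow(Rational(35929, 32267), -1)), Rational(-25945, 627)) = Add(Mul(-771, Rational(32267, 35929)), Rational(-25945, 627)) = Add(Rational(-24877857, 35929), Rational(-25945, 627)) = Rational(-870031276, 1185657)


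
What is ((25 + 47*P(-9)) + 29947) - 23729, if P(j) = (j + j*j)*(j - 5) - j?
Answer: -40710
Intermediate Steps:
P(j) = -j + (-5 + j)*(j + j**2) (P(j) = (j + j**2)*(-5 + j) - j = (-5 + j)*(j + j**2) - j = -j + (-5 + j)*(j + j**2))
((25 + 47*P(-9)) + 29947) - 23729 = ((25 + 47*(-9*(-6 + (-9)**2 - 4*(-9)))) + 29947) - 23729 = ((25 + 47*(-9*(-6 + 81 + 36))) + 29947) - 23729 = ((25 + 47*(-9*111)) + 29947) - 23729 = ((25 + 47*(-999)) + 29947) - 23729 = ((25 - 46953) + 29947) - 23729 = (-46928 + 29947) - 23729 = -16981 - 23729 = -40710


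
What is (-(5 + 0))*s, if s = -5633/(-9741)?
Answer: -28165/9741 ≈ -2.8914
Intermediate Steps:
s = 5633/9741 (s = -5633*(-1/9741) = 5633/9741 ≈ 0.57828)
(-(5 + 0))*s = -(5 + 0)*(5633/9741) = -1*5*(5633/9741) = -5*5633/9741 = -28165/9741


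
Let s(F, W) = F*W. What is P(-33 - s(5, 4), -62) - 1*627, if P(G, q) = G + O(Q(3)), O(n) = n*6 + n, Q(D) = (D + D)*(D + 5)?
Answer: -344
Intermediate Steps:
Q(D) = 2*D*(5 + D) (Q(D) = (2*D)*(5 + D) = 2*D*(5 + D))
O(n) = 7*n (O(n) = 6*n + n = 7*n)
P(G, q) = 336 + G (P(G, q) = G + 7*(2*3*(5 + 3)) = G + 7*(2*3*8) = G + 7*48 = G + 336 = 336 + G)
P(-33 - s(5, 4), -62) - 1*627 = (336 + (-33 - 5*4)) - 1*627 = (336 + (-33 - 1*20)) - 627 = (336 + (-33 - 20)) - 627 = (336 - 53) - 627 = 283 - 627 = -344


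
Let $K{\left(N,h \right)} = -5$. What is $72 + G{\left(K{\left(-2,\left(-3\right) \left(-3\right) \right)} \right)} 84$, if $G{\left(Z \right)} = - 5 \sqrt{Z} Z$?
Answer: $72 + 2100 i \sqrt{5} \approx 72.0 + 4695.7 i$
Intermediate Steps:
$G{\left(Z \right)} = - 5 Z^{\frac{3}{2}}$
$72 + G{\left(K{\left(-2,\left(-3\right) \left(-3\right) \right)} \right)} 84 = 72 + - 5 \left(-5\right)^{\frac{3}{2}} \cdot 84 = 72 + - 5 \left(- 5 i \sqrt{5}\right) 84 = 72 + 25 i \sqrt{5} \cdot 84 = 72 + 2100 i \sqrt{5}$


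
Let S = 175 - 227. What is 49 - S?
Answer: 101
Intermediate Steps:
S = -52
49 - S = 49 - 1*(-52) = 49 + 52 = 101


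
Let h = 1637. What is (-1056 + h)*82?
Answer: 47642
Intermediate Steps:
(-1056 + h)*82 = (-1056 + 1637)*82 = 581*82 = 47642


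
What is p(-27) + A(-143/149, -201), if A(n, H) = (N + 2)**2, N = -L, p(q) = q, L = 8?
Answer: 9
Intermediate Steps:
N = -8 (N = -1*8 = -8)
A(n, H) = 36 (A(n, H) = (-8 + 2)**2 = (-6)**2 = 36)
p(-27) + A(-143/149, -201) = -27 + 36 = 9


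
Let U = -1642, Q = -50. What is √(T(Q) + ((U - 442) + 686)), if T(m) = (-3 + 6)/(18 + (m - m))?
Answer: I*√50322/6 ≈ 37.388*I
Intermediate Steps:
T(m) = ⅙ (T(m) = 3/(18 + 0) = 3/18 = 3*(1/18) = ⅙)
√(T(Q) + ((U - 442) + 686)) = √(⅙ + ((-1642 - 442) + 686)) = √(⅙ + (-2084 + 686)) = √(⅙ - 1398) = √(-8387/6) = I*√50322/6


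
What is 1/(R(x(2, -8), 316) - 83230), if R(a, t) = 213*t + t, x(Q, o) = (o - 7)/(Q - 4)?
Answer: -1/15606 ≈ -6.4078e-5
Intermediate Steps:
x(Q, o) = (-7 + o)/(-4 + Q)
R(a, t) = 214*t
1/(R(x(2, -8), 316) - 83230) = 1/(214*316 - 83230) = 1/(67624 - 83230) = 1/(-15606) = -1/15606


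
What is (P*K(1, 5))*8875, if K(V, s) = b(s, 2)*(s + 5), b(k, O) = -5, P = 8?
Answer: -3550000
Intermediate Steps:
K(V, s) = -25 - 5*s (K(V, s) = -5*(s + 5) = -5*(5 + s) = -25 - 5*s)
(P*K(1, 5))*8875 = (8*(-25 - 5*5))*8875 = (8*(-25 - 25))*8875 = (8*(-50))*8875 = -400*8875 = -3550000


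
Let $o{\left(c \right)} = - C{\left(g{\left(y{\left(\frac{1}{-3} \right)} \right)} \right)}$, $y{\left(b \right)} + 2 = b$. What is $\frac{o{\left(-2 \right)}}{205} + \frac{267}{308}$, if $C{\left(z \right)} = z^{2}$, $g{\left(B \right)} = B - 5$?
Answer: $\frac{343543}{568260} \approx 0.60455$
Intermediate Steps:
$y{\left(b \right)} = -2 + b$
$g{\left(B \right)} = -5 + B$ ($g{\left(B \right)} = B - 5 = -5 + B$)
$o{\left(c \right)} = - \frac{484}{9}$ ($o{\left(c \right)} = - \left(-5 - \left(2 - \frac{1}{-3}\right)\right)^{2} = - \left(-5 - \frac{7}{3}\right)^{2} = - \left(- \frac{22}{3}\right)^{2} = \left(-1\right) \frac{484}{9} = - \frac{484}{9}$)
$\frac{o{\left(-2 \right)}}{205} + \frac{267}{308} = - \frac{484}{9 \cdot 205} + \frac{267}{308} = \left(- \frac{484}{9}\right) \frac{1}{205} + 267 \cdot \frac{1}{308} = - \frac{484}{1845} + \frac{267}{308} = \frac{343543}{568260}$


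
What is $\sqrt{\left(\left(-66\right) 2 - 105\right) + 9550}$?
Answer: $\sqrt{9313} \approx 96.504$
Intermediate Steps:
$\sqrt{\left(\left(-66\right) 2 - 105\right) + 9550} = \sqrt{\left(-132 - 105\right) + 9550} = \sqrt{-237 + 9550} = \sqrt{9313}$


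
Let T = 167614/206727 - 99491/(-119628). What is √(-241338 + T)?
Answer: I*√455551868254086361589351/1373907642 ≈ 491.26*I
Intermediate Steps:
T = 13539601183/8243445852 (T = 167614*(1/206727) - 99491*(-1/119628) = 167614/206727 + 99491/119628 = 13539601183/8243445852 ≈ 1.6425)
√(-241338 + T) = √(-241338 + 13539601183/8243445852) = √(-1989443195428793/8243445852) = I*√455551868254086361589351/1373907642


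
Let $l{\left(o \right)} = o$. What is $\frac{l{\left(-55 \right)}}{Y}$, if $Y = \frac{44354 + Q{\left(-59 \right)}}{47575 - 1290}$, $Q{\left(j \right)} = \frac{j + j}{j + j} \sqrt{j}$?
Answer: $- \frac{4516434758}{78691095} + \frac{101827 i \sqrt{59}}{78691095} \approx -57.394 + 0.0099395 i$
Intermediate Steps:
$Q{\left(j \right)} = \sqrt{j}$ ($Q{\left(j \right)} = \frac{2 j}{2 j} \sqrt{j} = 2 j \frac{1}{2 j} \sqrt{j} = 1 \sqrt{j} = \sqrt{j}$)
$Y = \frac{44354}{46285} + \frac{i \sqrt{59}}{46285}$ ($Y = \frac{44354 + \sqrt{-59}}{47575 - 1290} = \frac{44354 + i \sqrt{59}}{46285} = \left(44354 + i \sqrt{59}\right) \frac{1}{46285} = \frac{44354}{46285} + \frac{i \sqrt{59}}{46285} \approx 0.95828 + 0.00016595 i$)
$\frac{l{\left(-55 \right)}}{Y} = - \frac{55}{\frac{44354}{46285} + \frac{i \sqrt{59}}{46285}}$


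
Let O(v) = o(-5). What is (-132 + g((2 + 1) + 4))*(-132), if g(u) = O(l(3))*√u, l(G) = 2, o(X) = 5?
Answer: 17424 - 660*√7 ≈ 15678.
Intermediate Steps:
O(v) = 5
g(u) = 5*√u
(-132 + g((2 + 1) + 4))*(-132) = (-132 + 5*√((2 + 1) + 4))*(-132) = (-132 + 5*√(3 + 4))*(-132) = (-132 + 5*√7)*(-132) = 17424 - 660*√7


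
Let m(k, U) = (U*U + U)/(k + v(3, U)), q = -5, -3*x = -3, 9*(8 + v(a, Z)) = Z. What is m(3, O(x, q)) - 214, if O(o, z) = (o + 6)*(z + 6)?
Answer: -4318/19 ≈ -227.26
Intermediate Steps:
v(a, Z) = -8 + Z/9
x = 1 (x = -⅓*(-3) = 1)
O(o, z) = (6 + o)*(6 + z)
m(k, U) = (U + U²)/(-8 + k + U/9) (m(k, U) = (U*U + U)/(k + (-8 + U/9)) = (U² + U)/(-8 + k + U/9) = (U + U²)/(-8 + k + U/9))
m(3, O(x, q)) - 214 = 9*(36 + 6*1 + 6*(-5) + 1*(-5))*(1 + (36 + 6*1 + 6*(-5) + 1*(-5)))/(-72 + (36 + 6*1 + 6*(-5) + 1*(-5)) + 9*3) - 214 = 9*(36 + 6 - 30 - 5)*(1 + (36 + 6 - 30 - 5))/(-72 + (36 + 6 - 30 - 5) + 27) - 214 = 9*7*(1 + 7)/(-72 + 7 + 27) - 214 = 9*7*8/(-38) - 214 = 9*7*(-1/38)*8 - 214 = -252/19 - 214 = -4318/19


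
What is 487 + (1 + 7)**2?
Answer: 551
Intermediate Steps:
487 + (1 + 7)**2 = 487 + 8**2 = 487 + 64 = 551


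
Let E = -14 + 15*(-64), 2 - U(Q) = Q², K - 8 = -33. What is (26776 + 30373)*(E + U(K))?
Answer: -91266953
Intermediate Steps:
K = -25 (K = 8 - 33 = -25)
U(Q) = 2 - Q²
E = -974 (E = -14 - 960 = -974)
(26776 + 30373)*(E + U(K)) = (26776 + 30373)*(-974 + (2 - 1*(-25)²)) = 57149*(-974 + (2 - 1*625)) = 57149*(-974 + (2 - 625)) = 57149*(-974 - 623) = 57149*(-1597) = -91266953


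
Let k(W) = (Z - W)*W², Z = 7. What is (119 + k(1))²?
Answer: 15625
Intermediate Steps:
k(W) = W²*(7 - W) (k(W) = (7 - W)*W² = W²*(7 - W))
(119 + k(1))² = (119 + 1²*(7 - 1*1))² = (119 + 1*(7 - 1))² = (119 + 1*6)² = (119 + 6)² = 125² = 15625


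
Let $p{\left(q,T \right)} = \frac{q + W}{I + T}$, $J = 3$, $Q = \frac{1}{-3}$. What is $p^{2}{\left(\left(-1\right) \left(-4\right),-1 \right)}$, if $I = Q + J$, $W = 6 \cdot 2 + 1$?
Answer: $\frac{2601}{25} \approx 104.04$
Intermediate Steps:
$Q = - \frac{1}{3} \approx -0.33333$
$W = 13$ ($W = 12 + 1 = 13$)
$I = \frac{8}{3}$ ($I = - \frac{1}{3} + 3 = \frac{8}{3} \approx 2.6667$)
$p{\left(q,T \right)} = \frac{13 + q}{\frac{8}{3} + T}$ ($p{\left(q,T \right)} = \frac{q + 13}{\frac{8}{3} + T} = \frac{13 + q}{\frac{8}{3} + T}$)
$p^{2}{\left(\left(-1\right) \left(-4\right),-1 \right)} = \left(\frac{3 \left(13 - -4\right)}{8 + 3 \left(-1\right)}\right)^{2} = \left(\frac{3 \left(13 + 4\right)}{8 - 3}\right)^{2} = \left(3 \cdot \frac{1}{5} \cdot 17\right)^{2} = \left(\frac{51}{5}\right)^{2} = \frac{2601}{25}$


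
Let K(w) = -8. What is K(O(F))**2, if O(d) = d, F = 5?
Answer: 64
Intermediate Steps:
K(O(F))**2 = (-8)**2 = 64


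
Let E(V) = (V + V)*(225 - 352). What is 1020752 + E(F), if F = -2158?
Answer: 1568884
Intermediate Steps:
E(V) = -254*V (E(V) = (2*V)*(-127) = -254*V)
1020752 + E(F) = 1020752 - 254*(-2158) = 1020752 + 548132 = 1568884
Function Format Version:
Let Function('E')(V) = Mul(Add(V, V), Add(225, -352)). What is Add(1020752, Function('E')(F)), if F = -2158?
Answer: 1568884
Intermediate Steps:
Function('E')(V) = Mul(-254, V) (Function('E')(V) = Mul(Mul(2, V), -127) = Mul(-254, V))
Add(1020752, Function('E')(F)) = Add(1020752, Mul(-254, -2158)) = Add(1020752, 548132) = 1568884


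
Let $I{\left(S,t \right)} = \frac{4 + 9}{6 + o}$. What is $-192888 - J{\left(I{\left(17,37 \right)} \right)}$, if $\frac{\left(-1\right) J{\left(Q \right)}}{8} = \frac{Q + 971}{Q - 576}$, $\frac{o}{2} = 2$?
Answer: $- \frac{158372160}{821} \approx -1.929 \cdot 10^{5}$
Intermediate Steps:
$o = 4$ ($o = 2 \cdot 2 = 4$)
$I{\left(S,t \right)} = \frac{13}{10}$ ($I{\left(S,t \right)} = \frac{4 + 9}{6 + 4} = \frac{13}{10}$)
$J{\left(Q \right)} = - \frac{8 \left(971 + Q\right)}{-576 + Q}$ ($J{\left(Q \right)} = - 8 \frac{Q + 971}{Q - 576} = - 8 \frac{971 + Q}{-576 + Q} = - \frac{8 \left(971 + Q\right)}{-576 + Q}$)
$-192888 - J{\left(I{\left(17,37 \right)} \right)} = -192888 - \frac{8 \left(-971 - \frac{13}{10}\right)}{-576 + \frac{13}{10}} = -192888 - \frac{8 \left(-971 - \frac{13}{10}\right)}{- \frac{5747}{10}} = -192888 - 8 \left(- \frac{10}{5747}\right) \left(- \frac{9723}{10}\right) = -192888 - \frac{11112}{821} = - \frac{158372160}{821}$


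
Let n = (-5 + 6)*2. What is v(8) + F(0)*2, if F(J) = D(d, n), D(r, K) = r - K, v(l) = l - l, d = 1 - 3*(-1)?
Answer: 4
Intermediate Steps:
d = 4 (d = 1 + 3 = 4)
v(l) = 0
n = 2 (n = 1*2 = 2)
F(J) = 2 (F(J) = 4 - 1*2 = 4 - 2 = 2)
v(8) + F(0)*2 = 0 + 2*2 = 0 + 4 = 4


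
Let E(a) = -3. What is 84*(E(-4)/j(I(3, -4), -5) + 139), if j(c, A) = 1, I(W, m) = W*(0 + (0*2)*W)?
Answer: 11424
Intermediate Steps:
I(W, m) = 0 (I(W, m) = W*(0 + 0*W) = W*(0 + 0) = W*0 = 0)
84*(E(-4)/j(I(3, -4), -5) + 139) = 84*(-3/1 + 139) = 84*(-3*1 + 139) = 84*(-3 + 139) = 84*136 = 11424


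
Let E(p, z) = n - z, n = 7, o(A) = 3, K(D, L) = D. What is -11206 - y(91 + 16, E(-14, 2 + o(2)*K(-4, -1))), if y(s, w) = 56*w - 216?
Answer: -11942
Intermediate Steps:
E(p, z) = 7 - z
y(s, w) = -216 + 56*w
-11206 - y(91 + 16, E(-14, 2 + o(2)*K(-4, -1))) = -11206 - (-216 + 56*(7 - (2 + 3*(-4)))) = -11206 - (-216 + 56*(7 - (2 - 12))) = -11206 - (-216 + 56*(7 - 1*(-10))) = -11206 - (-216 + 56*(7 + 10)) = -11206 - (-216 + 56*17) = -11206 - (-216 + 952) = -11206 - 1*736 = -11206 - 736 = -11942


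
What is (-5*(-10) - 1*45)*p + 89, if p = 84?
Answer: 509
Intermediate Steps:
(-5*(-10) - 1*45)*p + 89 = (-5*(-10) - 1*45)*84 + 89 = (50 - 45)*84 + 89 = 5*84 + 89 = 420 + 89 = 509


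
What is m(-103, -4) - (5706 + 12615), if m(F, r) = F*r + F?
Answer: -18012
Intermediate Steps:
m(F, r) = F + F*r
m(-103, -4) - (5706 + 12615) = -103*(1 - 4) - (5706 + 12615) = -103*(-3) - 1*18321 = 309 - 18321 = -18012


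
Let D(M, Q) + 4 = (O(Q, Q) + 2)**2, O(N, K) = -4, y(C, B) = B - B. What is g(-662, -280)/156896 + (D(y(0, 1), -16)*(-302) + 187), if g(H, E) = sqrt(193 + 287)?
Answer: 187 + sqrt(30)/39224 ≈ 187.00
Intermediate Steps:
y(C, B) = 0
g(H, E) = 4*sqrt(30) (g(H, E) = sqrt(480) = 4*sqrt(30))
D(M, Q) = 0 (D(M, Q) = -4 + (-4 + 2)**2 = -4 + (-2)**2 = -4 + 4 = 0)
g(-662, -280)/156896 + (D(y(0, 1), -16)*(-302) + 187) = (4*sqrt(30))/156896 + (0*(-302) + 187) = (4*sqrt(30))*(1/156896) + (0 + 187) = sqrt(30)/39224 + 187 = 187 + sqrt(30)/39224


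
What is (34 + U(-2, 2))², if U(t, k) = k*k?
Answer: 1444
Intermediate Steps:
U(t, k) = k²
(34 + U(-2, 2))² = (34 + 2²)² = (34 + 4)² = 38² = 1444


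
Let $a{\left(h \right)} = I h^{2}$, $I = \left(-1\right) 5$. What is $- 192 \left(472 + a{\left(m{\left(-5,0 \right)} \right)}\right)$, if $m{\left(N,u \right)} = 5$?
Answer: $-66624$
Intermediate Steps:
$I = -5$
$a{\left(h \right)} = - 5 h^{2}$
$- 192 \left(472 + a{\left(m{\left(-5,0 \right)} \right)}\right) = - 192 \left(472 - 5 \cdot 5^{2}\right) = - 192 \left(472 - 125\right) = \left(-192\right) 347 = -66624$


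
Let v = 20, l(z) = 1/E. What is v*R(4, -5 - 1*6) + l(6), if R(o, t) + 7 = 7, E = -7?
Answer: -1/7 ≈ -0.14286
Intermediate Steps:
R(o, t) = 0 (R(o, t) = -7 + 7 = 0)
l(z) = -1/7 (l(z) = 1/(-7) = -1/7)
v*R(4, -5 - 1*6) + l(6) = 20*0 - 1/7 = 0 - 1/7 = -1/7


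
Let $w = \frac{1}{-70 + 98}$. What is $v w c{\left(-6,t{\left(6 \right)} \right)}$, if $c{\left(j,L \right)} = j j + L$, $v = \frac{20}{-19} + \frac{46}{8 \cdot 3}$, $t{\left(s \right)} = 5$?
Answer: $\frac{8077}{6384} \approx 1.2652$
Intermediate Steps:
$v = \frac{197}{228}$ ($v = 20 \left(- \frac{1}{19}\right) + \frac{46}{24} = - \frac{20}{19} + 46 \cdot \frac{1}{24} = - \frac{20}{19} + \frac{23}{12} = \frac{197}{228} \approx 0.86403$)
$w = \frac{1}{28} \approx 0.035714$
$c{\left(j,L \right)} = L + j^{2}$ ($c{\left(j,L \right)} = j^{2} + L = L + j^{2}$)
$v w c{\left(-6,t{\left(6 \right)} \right)} = \frac{197}{228} \cdot \frac{1}{28} \left(5 + \left(-6\right)^{2}\right) = \frac{197 \left(5 + 36\right)}{6384} = \frac{197}{6384} \cdot 41 = \frac{8077}{6384}$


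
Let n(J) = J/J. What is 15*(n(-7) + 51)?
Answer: 780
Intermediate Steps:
n(J) = 1
15*(n(-7) + 51) = 15*(1 + 51) = 15*52 = 780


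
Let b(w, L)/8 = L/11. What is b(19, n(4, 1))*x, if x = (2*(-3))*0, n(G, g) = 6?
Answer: 0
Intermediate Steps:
b(w, L) = 8*L/11 (b(w, L) = 8*(L/11) = 8*L/11)
x = 0 (x = -6*0 = 0)
b(19, n(4, 1))*x = ((8/11)*6)*0 = (48/11)*0 = 0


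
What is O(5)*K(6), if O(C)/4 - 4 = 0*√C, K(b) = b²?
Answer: 576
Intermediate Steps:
O(C) = 16 (O(C) = 16 + 4*(0*√C) = 16 + 4*0 = 16 + 0 = 16)
O(5)*K(6) = 16*6² = 16*36 = 576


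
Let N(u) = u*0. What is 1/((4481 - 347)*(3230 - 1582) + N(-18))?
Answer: 1/6812832 ≈ 1.4678e-7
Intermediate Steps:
N(u) = 0
1/((4481 - 347)*(3230 - 1582) + N(-18)) = 1/((4481 - 347)*(3230 - 1582) + 0) = 1/(4134*1648 + 0) = 1/(6812832 + 0) = 1/6812832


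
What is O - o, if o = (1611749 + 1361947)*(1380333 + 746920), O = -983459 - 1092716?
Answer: -6325805813263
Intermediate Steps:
O = -2076175
o = 6325803737088 (o = 2973696*2127253 = 6325803737088)
O - o = -2076175 - 1*6325803737088 = -2076175 - 6325803737088 = -6325805813263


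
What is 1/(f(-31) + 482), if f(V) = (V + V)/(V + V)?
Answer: 1/483 ≈ 0.0020704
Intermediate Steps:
f(V) = 1 (f(V) = (2*V)/((2*V)) = (2*V)*(1/(2*V)) = 1)
1/(f(-31) + 482) = 1/(1 + 482) = 1/483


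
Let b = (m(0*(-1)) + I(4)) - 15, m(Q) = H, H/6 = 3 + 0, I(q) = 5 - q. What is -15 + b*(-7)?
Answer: -43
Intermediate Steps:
H = 18 (H = 6*(3 + 0) = 6*3 = 18)
m(Q) = 18
b = 4 (b = (18 + (5 - 1*4)) - 15 = (18 + (5 - 4)) - 15 = (18 + 1) - 15 = 19 - 15 = 4)
-15 + b*(-7) = -15 + 4*(-7) = -15 - 28 = -43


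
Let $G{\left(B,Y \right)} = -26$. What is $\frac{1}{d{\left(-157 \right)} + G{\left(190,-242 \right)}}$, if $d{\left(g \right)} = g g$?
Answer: $\frac{1}{24623} \approx 4.0612 \cdot 10^{-5}$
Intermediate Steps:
$d{\left(g \right)} = g^{2}$
$\frac{1}{d{\left(-157 \right)} + G{\left(190,-242 \right)}} = \frac{1}{\left(-157\right)^{2} - 26} = \frac{1}{24649 - 26} = \frac{1}{24623}$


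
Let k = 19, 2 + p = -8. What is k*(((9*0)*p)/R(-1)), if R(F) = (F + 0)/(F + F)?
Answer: 0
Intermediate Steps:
p = -10 (p = -2 - 8 = -10)
R(F) = ½ (R(F) = F/((2*F)) = F*(1/(2*F)) = ½)
k*(((9*0)*p)/R(-1)) = 19*(((9*0)*(-10))/(½)) = 19*((0*(-10))*2) = 19*(0*2) = 19*0 = 0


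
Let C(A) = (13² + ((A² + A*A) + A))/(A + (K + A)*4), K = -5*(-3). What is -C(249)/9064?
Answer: -6221/591426 ≈ -0.010519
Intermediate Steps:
K = 15
C(A) = (169 + A + 2*A²)/(60 + 5*A) (C(A) = (13² + ((A² + A*A) + A))/(A + (15 + A)*4) = (169 + ((A² + A²) + A))/(A + (60 + 4*A)) = (169 + (2*A² + A))/(60 + 5*A) = (169 + (A + 2*A²))/(60 + 5*A) = (169 + A + 2*A²)/(60 + 5*A))
-C(249)/9064 = -(169 + 249 + 2*249²)/(5*(12 + 249))/9064 = -(⅕)*(169 + 249 + 2*62001)/261/9064 = -(⅕)*(1/261)*(169 + 249 + 124002)/9064 = -(⅕)*(1/261)*124420/9064 = -24884/(261*9064) = -1*6221/591426 = -6221/591426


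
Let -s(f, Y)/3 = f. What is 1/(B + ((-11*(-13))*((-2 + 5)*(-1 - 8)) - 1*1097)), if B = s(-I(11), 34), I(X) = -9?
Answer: -1/4985 ≈ -0.00020060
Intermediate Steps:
s(f, Y) = -3*f
B = -27 (B = -(-3)*(-9) = -3*9 = -27)
1/(B + ((-11*(-13))*((-2 + 5)*(-1 - 8)) - 1*1097)) = 1/(-27 + ((-11*(-13))*((-2 + 5)*(-1 - 8)) - 1*1097)) = 1/(-27 + (143*(3*(-9)) - 1097)) = 1/(-27 + (143*(-27) - 1097)) = 1/(-27 + (-3861 - 1097)) = 1/(-27 - 4958) = 1/(-4985) = -1/4985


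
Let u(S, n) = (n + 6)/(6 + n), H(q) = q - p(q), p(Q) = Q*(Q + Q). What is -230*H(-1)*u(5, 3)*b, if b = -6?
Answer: -4140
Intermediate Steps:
p(Q) = 2*Q² (p(Q) = Q*(2*Q) = 2*Q²)
H(q) = q - 2*q²
u(S, n) = 1 (u(S, n) = (6 + n)/(6 + n) = 1)
-230*H(-1)*u(5, 3)*b = -230*-(1 - 2*(-1))*1*(-6) = -230*-(1 + 2)*1*(-6) = -230*-1*3*1*(-6) = -230*(-3*1)*(-6) = -(-690)*(-6) = -230*18 = -4140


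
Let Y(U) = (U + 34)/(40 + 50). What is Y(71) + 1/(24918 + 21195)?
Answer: 107599/92226 ≈ 1.1667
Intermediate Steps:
Y(U) = 17/45 + U/90 (Y(U) = (34 + U)/90 = (34 + U)*(1/90) = 17/45 + U/90)
Y(71) + 1/(24918 + 21195) = (17/45 + (1/90)*71) + 1/(24918 + 21195) = (17/45 + 71/90) + 1/46113 = 7/6 + 1/46113 = 107599/92226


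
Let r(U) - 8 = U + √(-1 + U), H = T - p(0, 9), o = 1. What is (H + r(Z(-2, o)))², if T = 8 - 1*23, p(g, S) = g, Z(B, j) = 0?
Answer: (7 - I)² ≈ 48.0 - 14.0*I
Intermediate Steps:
T = -15 (T = 8 - 23 = -15)
H = -15 (H = -15 - 1*0 = -15 + 0 = -15)
r(U) = 8 + U + √(-1 + U) (r(U) = 8 + (U + √(-1 + U)) = 8 + U + √(-1 + U))
(H + r(Z(-2, o)))² = (-15 + (8 + 0 + √(-1 + 0)))² = (-15 + (8 + 0 + √(-1)))² = (-15 + (8 + 0 + I))² = (-15 + (8 + I))² = (-7 + I)²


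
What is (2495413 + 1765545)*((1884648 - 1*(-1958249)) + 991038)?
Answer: 20597194009730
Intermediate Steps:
(2495413 + 1765545)*((1884648 - 1*(-1958249)) + 991038) = 4260958*((1884648 + 1958249) + 991038) = 4260958*(3842897 + 991038) = 4260958*4833935 = 20597194009730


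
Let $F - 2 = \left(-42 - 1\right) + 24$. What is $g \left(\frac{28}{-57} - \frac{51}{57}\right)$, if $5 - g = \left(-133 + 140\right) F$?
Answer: $- \frac{9796}{57} \approx -171.86$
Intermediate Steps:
$F = -17$ ($F = 2 + \left(\left(-42 - 1\right) + 24\right) = 2 + \left(-43 + 24\right) = 2 - 19 = -17$)
$g = 124$ ($g = 5 - \left(-133 + 140\right) \left(-17\right) = 5 - 7 \left(-17\right) = 5 - -119 = 5 + 119 = 124$)
$g \left(\frac{28}{-57} - \frac{51}{57}\right) = 124 \left(\frac{28}{-57} - \frac{51}{57}\right) = 124 \left(28 \left(- \frac{1}{57}\right) - \frac{17}{19}\right) = 124 \left(- \frac{28}{57} - \frac{17}{19}\right) = 124 \left(- \frac{79}{57}\right) = - \frac{9796}{57}$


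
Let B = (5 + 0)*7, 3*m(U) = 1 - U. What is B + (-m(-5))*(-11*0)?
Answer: 35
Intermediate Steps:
m(U) = ⅓ - U/3 (m(U) = (1 - U)/3 = ⅓ - U/3)
B = 35 (B = 5*7 = 35)
B + (-m(-5))*(-11*0) = 35 + (-(⅓ - ⅓*(-5)))*(-11*0) = 35 - (⅓ + 5/3)*0 = 35 - 1*2*0 = 35 - 2*0 = 35 + 0 = 35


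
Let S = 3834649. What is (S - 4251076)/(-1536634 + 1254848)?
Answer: 416427/281786 ≈ 1.4778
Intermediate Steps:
(S - 4251076)/(-1536634 + 1254848) = (3834649 - 4251076)/(-1536634 + 1254848) = -416427/(-281786) = -416427*(-1/281786) = 416427/281786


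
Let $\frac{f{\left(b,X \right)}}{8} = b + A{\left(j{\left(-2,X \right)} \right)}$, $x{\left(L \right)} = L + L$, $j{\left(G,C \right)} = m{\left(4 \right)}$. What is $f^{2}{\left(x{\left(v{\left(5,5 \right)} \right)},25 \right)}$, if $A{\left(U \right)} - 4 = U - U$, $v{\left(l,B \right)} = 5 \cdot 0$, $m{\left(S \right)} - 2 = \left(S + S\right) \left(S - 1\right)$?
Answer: $1024$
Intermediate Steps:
$m{\left(S \right)} = 2 + 2 S \left(-1 + S\right)$ ($m{\left(S \right)} = 2 + \left(S + S\right) \left(S - 1\right) = 2 + 2 S \left(-1 + S\right)$)
$v{\left(l,B \right)} = 0$
$j{\left(G,C \right)} = 26$ ($j{\left(G,C \right)} = 2 - 8 + 2 \cdot 4^{2} = 2 - 8 + 2 \cdot 16 = 2 - 8 + 32 = 26$)
$A{\left(U \right)} = 4$ ($A{\left(U \right)} = 4 + \left(U - U\right) = 4 + 0 = 4$)
$x{\left(L \right)} = 2 L$
$f{\left(b,X \right)} = 32 + 8 b$ ($f{\left(b,X \right)} = 8 \left(b + 4\right) = 8 \left(4 + b\right) = 32 + 8 b$)
$f^{2}{\left(x{\left(v{\left(5,5 \right)} \right)},25 \right)} = \left(32 + 8 \cdot 2 \cdot 0\right)^{2} = \left(32 + 8 \cdot 0\right)^{2} = \left(32 + 0\right)^{2} = 32^{2} = 1024$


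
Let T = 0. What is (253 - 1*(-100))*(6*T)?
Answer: 0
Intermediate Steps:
(253 - 1*(-100))*(6*T) = (253 - 1*(-100))*(6*0) = (253 + 100)*0 = 353*0 = 0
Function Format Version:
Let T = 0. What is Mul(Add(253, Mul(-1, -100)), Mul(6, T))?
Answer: 0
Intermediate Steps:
Mul(Add(253, Mul(-1, -100)), Mul(6, T)) = Mul(Add(253, Mul(-1, -100)), Mul(6, 0)) = Mul(Add(253, 100), 0) = Mul(353, 0) = 0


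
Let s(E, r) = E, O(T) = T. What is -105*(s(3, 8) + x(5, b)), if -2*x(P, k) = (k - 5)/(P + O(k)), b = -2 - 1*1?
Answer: -525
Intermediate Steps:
b = -3 (b = -2 - 1 = -3)
x(P, k) = -(-5 + k)/(2*(P + k)) (x(P, k) = -(k - 5)/(2*(P + k)) = -(-5 + k)/(2*(P + k)))
-105*(s(3, 8) + x(5, b)) = -105*(3 + (5 - 1*(-3))/(2*(5 - 3))) = -105*(3 + (½)*(5 + 3)/2) = -105*(3 + (½)*(½)*8) = -105*(3 + 2) = -105*5 = -525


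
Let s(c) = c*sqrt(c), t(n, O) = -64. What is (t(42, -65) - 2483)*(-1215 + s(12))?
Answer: 3094605 - 61128*sqrt(3) ≈ 2.9887e+6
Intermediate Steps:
s(c) = c**(3/2)
(t(42, -65) - 2483)*(-1215 + s(12)) = (-64 - 2483)*(-1215 + 12**(3/2)) = -2547*(-1215 + 24*sqrt(3)) = 3094605 - 61128*sqrt(3)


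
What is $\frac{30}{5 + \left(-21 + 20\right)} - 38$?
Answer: $- \frac{61}{2} \approx -30.5$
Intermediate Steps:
$\frac{30}{5 + \left(-21 + 20\right)} - 38 = \frac{30}{5 - 1} - 38 = \frac{30}{4} - 38 = 30 \cdot \frac{1}{4} - 38 = \frac{15}{2} - 38 = - \frac{61}{2}$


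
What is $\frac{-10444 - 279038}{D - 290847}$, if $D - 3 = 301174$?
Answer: $- \frac{144741}{5165} \approx -28.023$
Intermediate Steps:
$D = 301177$ ($D = 3 + 301174 = 301177$)
$\frac{-10444 - 279038}{D - 290847} = \frac{-10444 - 279038}{301177 - 290847} = - \frac{289482}{10330} = \left(-289482\right) \frac{1}{10330} = - \frac{144741}{5165}$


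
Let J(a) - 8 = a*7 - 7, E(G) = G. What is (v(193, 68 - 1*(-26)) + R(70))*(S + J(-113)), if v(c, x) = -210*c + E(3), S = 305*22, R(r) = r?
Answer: -239505440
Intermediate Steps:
S = 6710
v(c, x) = 3 - 210*c (v(c, x) = -210*c + 3 = 3 - 210*c)
J(a) = 1 + 7*a (J(a) = 8 + (a*7 - 7) = 8 + (7*a - 7) = 8 + (-7 + 7*a) = 1 + 7*a)
(v(193, 68 - 1*(-26)) + R(70))*(S + J(-113)) = ((3 - 210*193) + 70)*(6710 + (1 + 7*(-113))) = ((3 - 40530) + 70)*(6710 + (1 - 791)) = (-40527 + 70)*(6710 - 790) = -40457*5920 = -239505440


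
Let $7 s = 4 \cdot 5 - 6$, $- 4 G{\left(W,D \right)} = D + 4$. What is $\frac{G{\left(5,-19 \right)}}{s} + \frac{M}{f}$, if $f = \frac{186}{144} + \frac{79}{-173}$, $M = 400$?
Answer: $\frac{13338405}{27736} \approx 480.91$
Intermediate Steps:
$G{\left(W,D \right)} = -1 - \frac{D}{4}$ ($G{\left(W,D \right)} = - \frac{D + 4}{4} = - \frac{4 + D}{4} = -1 - \frac{D}{4}$)
$f = \frac{3467}{4152}$ ($f = 186 \cdot \frac{1}{144} + 79 \left(- \frac{1}{173}\right) = \frac{31}{24} - \frac{79}{173} = \frac{3467}{4152} \approx 0.83502$)
$s = 2$ ($s = \frac{4 \cdot 5 - 6}{7} = \frac{20 - 6}{7} = \frac{1}{7} \cdot 14 = 2$)
$\frac{G{\left(5,-19 \right)}}{s} + \frac{M}{f} = \frac{-1 - - \frac{19}{4}}{2} + \frac{400}{\frac{3467}{4152}} = \left(-1 + \frac{19}{4}\right) \frac{1}{2} + 400 \cdot \frac{4152}{3467} = \frac{15}{4} \cdot \frac{1}{2} + \frac{1660800}{3467} = \frac{15}{8} + \frac{1660800}{3467} = \frac{13338405}{27736}$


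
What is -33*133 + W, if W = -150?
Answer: -4539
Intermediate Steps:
-33*133 + W = -33*133 - 150 = -4389 - 150 = -4539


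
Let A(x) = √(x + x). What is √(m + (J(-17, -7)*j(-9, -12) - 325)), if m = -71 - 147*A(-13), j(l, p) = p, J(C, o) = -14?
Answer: √(-228 - 147*I*√26) ≈ 16.665 - 22.488*I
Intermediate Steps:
A(x) = √2*√x (A(x) = √(2*x) = √2*√x)
m = -71 - 147*I*√26 (m = -71 - 147*√2*√(-13) = -71 - 147*√2*I*√13 = -71 - 147*I*√26 ≈ -71.0 - 749.56*I)
√(m + (J(-17, -7)*j(-9, -12) - 325)) = √((-71 - 147*I*√26) + (-14*(-12) - 325)) = √((-71 - 147*I*√26) + (168 - 325)) = √((-71 - 147*I*√26) - 157) = √(-228 - 147*I*√26)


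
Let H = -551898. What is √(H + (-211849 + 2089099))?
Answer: 98*√138 ≈ 1151.2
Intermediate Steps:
√(H + (-211849 + 2089099)) = √(-551898 + (-211849 + 2089099)) = √(-551898 + 1877250) = √1325352 = 98*√138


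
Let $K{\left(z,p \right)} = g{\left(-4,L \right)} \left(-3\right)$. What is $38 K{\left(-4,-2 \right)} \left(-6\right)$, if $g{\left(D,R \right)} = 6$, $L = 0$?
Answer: $4104$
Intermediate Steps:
$K{\left(z,p \right)} = -18$ ($K{\left(z,p \right)} = 6 \left(-3\right) = -18$)
$38 K{\left(-4,-2 \right)} \left(-6\right) = 38 \left(\left(-18\right) \left(-6\right)\right) = 38 \cdot 108 = 4104$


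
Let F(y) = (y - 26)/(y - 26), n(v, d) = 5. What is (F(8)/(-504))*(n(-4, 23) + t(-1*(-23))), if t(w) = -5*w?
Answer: 55/252 ≈ 0.21825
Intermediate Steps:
F(y) = 1 (F(y) = (-26 + y)/(-26 + y) = 1)
(F(8)/(-504))*(n(-4, 23) + t(-1*(-23))) = (1/(-504))*(5 - (-5)*(-23)) = (1*(-1/504))*(5 - 5*23) = -(5 - 115)/504 = -1/504*(-110) = 55/252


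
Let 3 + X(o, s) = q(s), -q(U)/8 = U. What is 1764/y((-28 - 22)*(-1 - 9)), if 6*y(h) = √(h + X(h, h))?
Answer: -10584*I*√3503/3503 ≈ -178.83*I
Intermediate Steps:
q(U) = -8*U
X(o, s) = -3 - 8*s
y(h) = √(-3 - 7*h)/6 (y(h) = √(h + (-3 - 8*h))/6 = √(-3 - 7*h)/6)
1764/y((-28 - 22)*(-1 - 9)) = 1764/((√(-3 - 7*(-28 - 22)*(-1 - 9))/6)) = 1764/((√(-3 - (-350)*(-10))/6)) = 1764/((√(-3 - 7*500)/6)) = 1764/((√(-3 - 3500)/6)) = 1764/((√(-3503)/6)) = 1764/(((I*√3503)/6)) = 1764/((I*√3503/6)) = 1764*(-6*I*√3503/3503) = -10584*I*√3503/3503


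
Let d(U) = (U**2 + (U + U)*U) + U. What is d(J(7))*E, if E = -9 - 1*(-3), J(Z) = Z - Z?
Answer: 0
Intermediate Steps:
J(Z) = 0
d(U) = U + 3*U**2 (d(U) = (U**2 + (2*U)*U) + U = (U**2 + 2*U**2) + U = 3*U**2 + U = U + 3*U**2)
E = -6 (E = -9 + 3 = -6)
d(J(7))*E = (0*(1 + 3*0))*(-6) = (0*(1 + 0))*(-6) = (0*1)*(-6) = 0*(-6) = 0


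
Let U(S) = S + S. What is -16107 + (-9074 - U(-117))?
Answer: -24947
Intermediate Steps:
U(S) = 2*S
-16107 + (-9074 - U(-117)) = -16107 + (-9074 - 2*(-117)) = -16107 + (-9074 - 1*(-234)) = -16107 + (-9074 + 234) = -16107 - 8840 = -24947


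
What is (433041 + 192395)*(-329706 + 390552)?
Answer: 38055278856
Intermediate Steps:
(433041 + 192395)*(-329706 + 390552) = 625436*60846 = 38055278856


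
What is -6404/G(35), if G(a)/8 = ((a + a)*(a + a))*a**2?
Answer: -1601/12005000 ≈ -0.00013336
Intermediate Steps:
G(a) = 32*a**4 (G(a) = 8*(((a + a)*(a + a))*a**2) = 8*(((2*a)*(2*a))*a**2) = 8*((4*a**2)*a**2) = 8*(4*a**4) = 32*a**4)
-6404/G(35) = -6404/(32*35**4) = -6404/(32*1500625) = -6404/48020000 = -6404*1/48020000 = -1601/12005000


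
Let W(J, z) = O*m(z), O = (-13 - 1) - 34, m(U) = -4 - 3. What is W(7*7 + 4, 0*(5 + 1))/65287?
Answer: 336/65287 ≈ 0.0051465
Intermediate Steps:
m(U) = -7
O = -48 (O = -14 - 34 = -48)
W(J, z) = 336 (W(J, z) = -48*(-7) = 336)
W(7*7 + 4, 0*(5 + 1))/65287 = 336/65287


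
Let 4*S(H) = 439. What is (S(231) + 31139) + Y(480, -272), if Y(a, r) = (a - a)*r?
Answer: 124995/4 ≈ 31249.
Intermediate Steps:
S(H) = 439/4 (S(H) = (¼)*439 = 439/4)
Y(a, r) = 0 (Y(a, r) = 0*r = 0)
(S(231) + 31139) + Y(480, -272) = (439/4 + 31139) + 0 = 124995/4 + 0 = 124995/4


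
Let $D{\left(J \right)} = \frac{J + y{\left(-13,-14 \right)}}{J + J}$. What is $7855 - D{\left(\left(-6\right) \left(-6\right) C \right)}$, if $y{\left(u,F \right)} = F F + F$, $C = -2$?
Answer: $\frac{565615}{72} \approx 7855.8$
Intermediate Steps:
$y{\left(u,F \right)} = F + F^{2}$ ($y{\left(u,F \right)} = F^{2} + F = F + F^{2}$)
$D{\left(J \right)} = \frac{182 + J}{2 J}$ ($D{\left(J \right)} = \frac{J - 14 \left(1 - 14\right)}{J + J} = \frac{J - -182}{2 J} = \left(J + 182\right) \frac{1}{2 J} = \left(182 + J\right) \frac{1}{2 J} = \frac{182 + J}{2 J}$)
$7855 - D{\left(\left(-6\right) \left(-6\right) C \right)} = 7855 - \frac{182 + \left(-6\right) \left(-6\right) \left(-2\right)}{2 \left(-6\right) \left(-6\right) \left(-2\right)} = 7855 - \frac{182 + 36 \left(-2\right)}{2 \cdot 36 \left(-2\right)} = 7855 - \frac{182 - 72}{2 \left(-72\right)} = 7855 - \frac{1}{2} \left(- \frac{1}{72}\right) 110 = 7855 - - \frac{55}{72} = 7855 + \frac{55}{72} = \frac{565615}{72}$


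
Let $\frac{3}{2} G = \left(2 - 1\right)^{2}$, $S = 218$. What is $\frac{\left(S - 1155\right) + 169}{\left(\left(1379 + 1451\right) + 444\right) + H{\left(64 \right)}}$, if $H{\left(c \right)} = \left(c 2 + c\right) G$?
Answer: $- \frac{128}{567} \approx -0.22575$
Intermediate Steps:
$G = \frac{2}{3}$ ($G = \frac{2 \left(2 - 1\right)^{2}}{3} = \frac{2 \cdot 1^{2}}{3} = \frac{2}{3} \cdot 1 = \frac{2}{3} \approx 0.66667$)
$H{\left(c \right)} = 2 c$ ($H{\left(c \right)} = \left(c 2 + c\right) \frac{2}{3} = \left(2 c + c\right) \frac{2}{3} = 3 c \frac{2}{3} = 2 c$)
$\frac{\left(S - 1155\right) + 169}{\left(\left(1379 + 1451\right) + 444\right) + H{\left(64 \right)}} = \frac{\left(218 - 1155\right) + 169}{\left(\left(1379 + 1451\right) + 444\right) + 2 \cdot 64} = \frac{-937 + 169}{\left(2830 + 444\right) + 128} = - \frac{768}{3274 + 128} = - \frac{768}{3402} = \left(-768\right) \frac{1}{3402} = - \frac{128}{567}$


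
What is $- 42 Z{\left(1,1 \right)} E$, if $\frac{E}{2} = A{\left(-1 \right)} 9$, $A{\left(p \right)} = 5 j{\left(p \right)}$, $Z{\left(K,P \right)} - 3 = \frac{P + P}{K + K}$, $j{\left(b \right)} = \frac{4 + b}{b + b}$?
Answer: $22680$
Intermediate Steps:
$j{\left(b \right)} = \frac{4 + b}{2 b}$
$Z{\left(K,P \right)} = 3 + \frac{P}{K}$ ($Z{\left(K,P \right)} = 3 + \frac{P + P}{K + K} = 3 + \frac{2 P}{2 K} = 3 + 2 P \frac{1}{2 K} = 3 + \frac{P}{K}$)
$A{\left(p \right)} = \frac{5 \left(4 + p\right)}{2 p}$ ($A{\left(p \right)} = 5 \frac{4 + p}{2 p} = \frac{5 \left(4 + p\right)}{2 p}$)
$E = -135$ ($E = 2 \left(\frac{5}{2} + \frac{10}{-1}\right) 9 = 2 \left(\frac{5}{2} + 10 \left(-1\right)\right) 9 = 2 \left(\frac{5}{2} - 10\right) 9 = 2 \left(\left(- \frac{15}{2}\right) 9\right) = 2 \left(- \frac{135}{2}\right) = -135$)
$- 42 Z{\left(1,1 \right)} E = - 42 \left(3 + 1 \cdot 1^{-1}\right) \left(-135\right) = - 42 \left(3 + 1 \cdot 1\right) \left(-135\right) = - 42 \left(3 + 1\right) \left(-135\right) = \left(-42\right) 4 \left(-135\right) = \left(-168\right) \left(-135\right) = 22680$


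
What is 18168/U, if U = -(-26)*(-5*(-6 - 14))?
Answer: 2271/325 ≈ 6.9877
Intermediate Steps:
U = 2600 (U = -(-26)*(-5*(-20)) = -(-26)*100 = -1*(-2600) = 2600)
18168/U = 18168/2600 = 18168*(1/2600) = 2271/325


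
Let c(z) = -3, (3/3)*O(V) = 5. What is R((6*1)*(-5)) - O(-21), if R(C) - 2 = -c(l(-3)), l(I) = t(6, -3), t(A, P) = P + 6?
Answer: 0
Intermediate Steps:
t(A, P) = 6 + P
l(I) = 3 (l(I) = 6 - 3 = 3)
O(V) = 5
R(C) = 5 (R(C) = 2 - 1*(-3) = 2 + 3 = 5)
R((6*1)*(-5)) - O(-21) = 5 - 1*5 = 5 - 5 = 0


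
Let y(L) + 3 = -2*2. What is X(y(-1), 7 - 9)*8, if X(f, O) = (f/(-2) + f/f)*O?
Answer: -72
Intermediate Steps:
y(L) = -7 (y(L) = -3 - 2*2 = -3 - 4 = -7)
X(f, O) = O*(1 - f/2) (X(f, O) = (f*(-1/2) + 1)*O = (-f/2 + 1)*O = (1 - f/2)*O = O*(1 - f/2))
X(y(-1), 7 - 9)*8 = ((7 - 9)*(2 - 1*(-7))/2)*8 = ((1/2)*(-2)*(2 + 7))*8 = ((1/2)*(-2)*9)*8 = -9*8 = -72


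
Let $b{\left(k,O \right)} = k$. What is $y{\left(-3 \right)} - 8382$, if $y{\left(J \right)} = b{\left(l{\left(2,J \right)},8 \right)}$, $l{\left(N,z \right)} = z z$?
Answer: $-8373$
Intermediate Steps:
$l{\left(N,z \right)} = z^{2}$
$y{\left(J \right)} = J^{2}$
$y{\left(-3 \right)} - 8382 = \left(-3\right)^{2} - 8382 = 9 - 8382 = -8373$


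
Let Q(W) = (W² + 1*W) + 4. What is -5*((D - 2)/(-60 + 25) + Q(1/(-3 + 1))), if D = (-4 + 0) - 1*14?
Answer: -605/28 ≈ -21.607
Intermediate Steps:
D = -18 (D = -4 - 14 = -18)
Q(W) = 4 + W + W² (Q(W) = (W² + W) + 4 = (W + W²) + 4 = 4 + W + W²)
-5*((D - 2)/(-60 + 25) + Q(1/(-3 + 1))) = -5*((-18 - 2)/(-60 + 25) + (4 + 1/(-3 + 1) + (1/(-3 + 1))²)) = -5*(-20/(-35) + (4 + 1/(-2) + (1/(-2))²)) = -5*(-20*(-1/35) + (4 - ½ + (-½)²)) = -5*(4/7 + (4 - ½ + ¼)) = -5*(4/7 + 15/4) = -5*121/28 = -605/28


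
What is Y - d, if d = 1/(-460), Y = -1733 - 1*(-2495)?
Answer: 350521/460 ≈ 762.00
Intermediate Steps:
Y = 762 (Y = -1733 + 2495 = 762)
d = -1/460 ≈ -0.0021739
Y - d = 762 - 1*(-1/460) = 762 + 1/460 = 350521/460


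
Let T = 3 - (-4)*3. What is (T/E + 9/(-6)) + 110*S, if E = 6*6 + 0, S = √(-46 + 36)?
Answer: -13/12 + 110*I*√10 ≈ -1.0833 + 347.85*I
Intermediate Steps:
S = I*√10 (S = √(-10) = I*√10 ≈ 3.1623*I)
E = 36 (E = 36 + 0 = 36)
T = 15 (T = 3 - 1*(-12) = 3 + 12 = 15)
(T/E + 9/(-6)) + 110*S = (15/36 + 9/(-6)) + 110*(I*√10) = (15*(1/36) + 9*(-⅙)) + 110*I*√10 = (5/12 - 3/2) + 110*I*√10 = -13/12 + 110*I*√10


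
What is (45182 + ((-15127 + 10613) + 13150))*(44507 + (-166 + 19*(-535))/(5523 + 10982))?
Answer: 39533502873872/16505 ≈ 2.3952e+9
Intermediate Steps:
(45182 + ((-15127 + 10613) + 13150))*(44507 + (-166 + 19*(-535))/(5523 + 10982)) = (45182 + (-4514 + 13150))*(44507 + (-166 - 10165)/16505) = (45182 + 8636)*(44507 - 10331*1/16505) = 53818*(44507 - 10331/16505) = 53818*(734577704/16505) = 39533502873872/16505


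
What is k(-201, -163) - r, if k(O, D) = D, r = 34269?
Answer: -34432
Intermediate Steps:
k(-201, -163) - r = -163 - 1*34269 = -163 - 34269 = -34432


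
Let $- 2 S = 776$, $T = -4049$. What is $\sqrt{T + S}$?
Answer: $3 i \sqrt{493} \approx 66.611 i$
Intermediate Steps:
$S = -388$ ($S = \left(- \frac{1}{2}\right) 776 = -388$)
$\sqrt{T + S} = \sqrt{-4049 - 388} = \sqrt{-4437} = 3 i \sqrt{493}$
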